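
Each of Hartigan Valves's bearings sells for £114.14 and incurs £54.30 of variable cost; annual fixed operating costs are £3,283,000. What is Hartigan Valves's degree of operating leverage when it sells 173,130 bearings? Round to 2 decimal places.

At 173,130 units, contribution = 173,130 × £59.84 = £10,360,099.20.
Subtracting fixed costs: EBIT = £10,360,099.20 − £3,283,000 = £7,077,099.20.
DOL = contribution ÷ EBIT = £10,360,099.20 ÷ £7,077,099.20 = 1.4639.

1.46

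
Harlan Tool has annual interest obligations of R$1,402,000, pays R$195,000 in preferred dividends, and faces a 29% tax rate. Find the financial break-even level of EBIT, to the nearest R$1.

Preferred dividends are paid after tax, so their pre-tax equivalent is R$195,000 ÷ (1 − 0.29) = R$274,647.89.
Financial break-even EBIT = interest + D_p ÷ (1 − t) = R$1,402,000 + R$274,647.89 = R$1,676,647.89.

R$1,676,648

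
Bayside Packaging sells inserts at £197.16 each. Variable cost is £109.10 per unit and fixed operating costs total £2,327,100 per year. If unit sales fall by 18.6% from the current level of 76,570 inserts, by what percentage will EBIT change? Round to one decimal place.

Total contribution margin = 76,570 × £88.06 = £6,742,754.20.
EBIT = £6,742,754.20 − £2,327,100 = £4,415,654.20.
DOL = contribution ÷ EBIT = £6,742,754.20 ÷ £4,415,654.20 = 1.5270.
%ΔEBIT = DOL × %ΔSales = 1.5270 × -18.6% = -28.4%.

-28.4%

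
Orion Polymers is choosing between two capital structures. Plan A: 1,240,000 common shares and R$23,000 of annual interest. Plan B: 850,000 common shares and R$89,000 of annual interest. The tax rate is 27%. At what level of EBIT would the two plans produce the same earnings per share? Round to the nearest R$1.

R$232,846

At indifference, (EBIT − 23,000)(1 − t)/1,240,000 = (EBIT − 89,000)(1 − t)/850,000.
The (1 − t) factor cancels: (EBIT − 23,000) × 850,000 = (EBIT − 89,000) × 1,240,000.
EBIT × (1,240,000 − 850,000) = 89,000 × 1,240,000 − 23,000 × 850,000 = 90,810,000,000, so EBIT = 90,810,000,000 ÷ 390,000 = 232,846.15.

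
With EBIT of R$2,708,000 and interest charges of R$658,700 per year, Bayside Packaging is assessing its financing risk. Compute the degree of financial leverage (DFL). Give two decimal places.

1.32

Annual interest charges come to R$658,700.00.
DFL = EBIT ÷ (EBIT − I) = R$2,708,000 ÷ (R$2,708,000 − R$658,700.00) = R$2,708,000 ÷ R$2,049,300.00 = 1.3214.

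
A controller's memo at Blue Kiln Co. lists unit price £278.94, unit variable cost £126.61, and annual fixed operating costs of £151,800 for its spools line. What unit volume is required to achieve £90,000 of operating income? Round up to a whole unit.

1,588 spools

Contribution margin per unit = £278.94 − £126.61 = £152.33.
Required volume = (fixed costs + target profit) ÷ CM = (£151,800 + £90,000) ÷ £152.33 = 1,587.34, so 1,588 spools.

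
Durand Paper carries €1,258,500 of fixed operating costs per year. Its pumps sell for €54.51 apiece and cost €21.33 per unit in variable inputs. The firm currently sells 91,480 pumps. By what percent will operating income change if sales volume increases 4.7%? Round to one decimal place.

+8.0%

At 91,480 units, contribution = 91,480 × €33.18 = €3,035,306.40.
EBIT = €3,035,306.40 − €1,258,500 = €1,776,806.40.
DOL = contribution ÷ EBIT = €3,035,306.40 ÷ €1,776,806.40 = 1.7083.
Operating income changes by 1.7083 × +4.7% = +8.0%.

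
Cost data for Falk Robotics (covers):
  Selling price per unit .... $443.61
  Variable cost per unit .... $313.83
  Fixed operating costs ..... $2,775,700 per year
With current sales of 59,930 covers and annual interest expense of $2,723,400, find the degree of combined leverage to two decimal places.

At 59,930 units, contribution = 59,930 × $129.78 = $7,777,715.40.
Operating income = contribution − fixed costs = $7,777,715.40 − $2,775,700 = $5,002,015.40. Interest = $2,723,400.00.
DOL = $7,777,715.40 ÷ $5,002,015.40 = 1.5549; DFL = $5,002,015.40 ÷ $2,278,615.40 = 2.1952.
Combined leverage = 1.5549 × 2.1952 = 3.4133.

3.41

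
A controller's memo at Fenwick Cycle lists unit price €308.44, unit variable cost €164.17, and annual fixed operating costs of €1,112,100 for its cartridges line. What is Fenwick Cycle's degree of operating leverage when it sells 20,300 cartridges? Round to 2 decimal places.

Contribution at this volume is 20,300 × €144.27 = €2,928,681.00.
Subtracting fixed costs: EBIT = €2,928,681.00 − €1,112,100 = €1,816,581.00.
DOL = contribution ÷ EBIT = €2,928,681.00 ÷ €1,816,581.00 = 1.6122.

1.61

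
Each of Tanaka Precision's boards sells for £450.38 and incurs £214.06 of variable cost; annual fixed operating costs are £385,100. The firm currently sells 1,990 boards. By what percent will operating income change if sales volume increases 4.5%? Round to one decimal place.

+24.8%

Total contribution margin = 1,990 × £236.32 = £470,276.80.
EBIT = £470,276.80 − £385,100 = £85,176.80.
So DOL = total CM / EBIT = £470,276.80 / £85,176.80 = 5.5212.
%ΔEBIT = DOL × %ΔSales = 5.5212 × +4.5% = +24.8%.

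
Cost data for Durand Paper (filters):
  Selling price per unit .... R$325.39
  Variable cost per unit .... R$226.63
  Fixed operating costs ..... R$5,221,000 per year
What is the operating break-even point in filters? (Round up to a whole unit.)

52,866 filters

Each unit contributes R$325.39 − R$226.63 = R$98.76.
Units to break even: R$5,221,000 ÷ R$98.76 = 52,865.53, rounded up to 52,866.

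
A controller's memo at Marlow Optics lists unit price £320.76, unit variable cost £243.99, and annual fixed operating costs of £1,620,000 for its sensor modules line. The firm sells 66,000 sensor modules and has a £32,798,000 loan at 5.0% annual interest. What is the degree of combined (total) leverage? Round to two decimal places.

Total contribution margin = 66,000 × £76.77 = £5,066,820.00.
Subtracting fixed costs: EBIT = £5,066,820.00 − £1,620,000 = £3,446,820.00. Interest = £1,639,900.00, so EBIT − I = £1,806,920.00.
DCL = contribution ÷ (EBIT − I) = £5,066,820.00 ÷ £1,806,920.00 = 2.8041.

2.80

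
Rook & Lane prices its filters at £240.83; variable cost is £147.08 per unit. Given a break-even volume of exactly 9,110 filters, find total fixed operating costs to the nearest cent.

£854,062.50

Unit CM = price − variable cost = £240.83 − £147.08 = £93.75.
Since BE = FC / CM, FC = 9,110 × £93.75 = £854,062.50.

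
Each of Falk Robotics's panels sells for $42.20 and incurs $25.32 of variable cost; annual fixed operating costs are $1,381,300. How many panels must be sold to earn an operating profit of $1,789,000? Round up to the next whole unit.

187,814 panels

Unit CM = price − variable cost = $42.20 − $25.32 = $16.88.
Required volume = (fixed costs + target profit) ÷ CM = ($1,381,300 + $1,789,000) ÷ $16.88 = 187,813.98, so 187,814 panels.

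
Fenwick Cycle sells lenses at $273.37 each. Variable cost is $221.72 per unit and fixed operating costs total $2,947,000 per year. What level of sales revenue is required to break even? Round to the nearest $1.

$15,597,704

CM per unit = $273.37 − $221.72 = $51.65; CM ratio = $51.65 / $273.37 = 0.1889.
Break-even sales = FC ÷ CM ratio = $2,947,000 × $273.37 / $51.65 = $15,597,704.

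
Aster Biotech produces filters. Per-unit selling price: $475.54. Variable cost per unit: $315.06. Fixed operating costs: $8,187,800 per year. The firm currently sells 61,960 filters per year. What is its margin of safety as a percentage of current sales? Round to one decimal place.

17.7%

Unit CM = price − variable cost = $475.54 − $315.06 = $160.48. Break-even units = $8,187,800 ÷ $160.48 = 51,020.69; break-even revenue = 51,020.69 × $475.54 = $24,262,377.94.
Actual sales revenue = 61,960 × $475.54 = $29,464,458.40.
Margin of safety = ($29,464,458.40 − $24,262,377.94) ÷ $29,464,458.40 = 17.7%.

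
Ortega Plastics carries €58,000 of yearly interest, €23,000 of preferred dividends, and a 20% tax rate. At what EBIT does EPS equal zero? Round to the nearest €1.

Preferred dividends are paid after tax, so their pre-tax equivalent is €23,000 ÷ (1 − 0.20) = €28,750.00.
EPS = 0 when EBIT covers interest plus the pre-tax preferred burden: €58,000 + €28,750.00 = €86,750.00.

€86,750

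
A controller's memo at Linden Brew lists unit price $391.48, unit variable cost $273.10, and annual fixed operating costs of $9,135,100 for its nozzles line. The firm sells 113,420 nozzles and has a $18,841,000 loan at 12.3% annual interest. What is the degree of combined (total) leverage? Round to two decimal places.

Contribution at this volume is 113,420 × $118.38 = $13,426,659.60.
EBIT = $13,426,659.60 − $9,135,100 = $4,291,559.60. Interest = $2,317,443.00.
DOL = $13,426,659.60 ÷ $4,291,559.60 = 3.1286; DFL = $4,291,559.60 ÷ $1,974,116.60 = 2.1739.
DCL = DOL × DFL = 3.1286 × 2.1739 = 6.8013.

6.80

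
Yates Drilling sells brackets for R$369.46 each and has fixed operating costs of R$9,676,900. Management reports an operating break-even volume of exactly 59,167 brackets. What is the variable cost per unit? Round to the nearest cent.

Contribution per unit must be FC / Q = R$9,676,900 / 59,167 = R$163.5523.
Hence VC = price − CM = R$369.46 − R$163.5523 = R$205.91.

R$205.91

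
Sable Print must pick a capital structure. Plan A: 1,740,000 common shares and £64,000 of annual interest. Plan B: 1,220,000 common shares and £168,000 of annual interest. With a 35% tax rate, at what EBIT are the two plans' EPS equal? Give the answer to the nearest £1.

£412,000

Set EPS_A = EPS_B: (EBIT − £64,000)(1 − 0.35) ÷ 1,740,000 = (EBIT − £168,000)(1 − 0.35) ÷ 1,220,000.
Cancelling (1 − t) and cross-multiplying: 1,220,000·(EBIT − 64,000) = 1,740,000·(EBIT − 168,000).
EBIT × (1,740,000 − 1,220,000) = 168,000 × 1,740,000 − 64,000 × 1,220,000 = 214,240,000,000, so EBIT = 214,240,000,000 ÷ 520,000 = 412,000.00.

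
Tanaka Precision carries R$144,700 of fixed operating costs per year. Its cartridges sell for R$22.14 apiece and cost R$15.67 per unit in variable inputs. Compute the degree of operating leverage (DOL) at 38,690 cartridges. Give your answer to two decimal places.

At 38,690 units, contribution = 38,690 × R$6.47 = R$250,324.30.
Operating income = contribution − fixed costs = R$250,324.30 − R$144,700 = R$105,624.30.
DOL = contribution ÷ EBIT = R$250,324.30 ÷ R$105,624.30 = 2.3699.

2.37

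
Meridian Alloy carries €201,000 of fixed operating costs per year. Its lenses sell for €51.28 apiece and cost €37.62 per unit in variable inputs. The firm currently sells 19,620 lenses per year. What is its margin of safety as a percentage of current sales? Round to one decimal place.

Contribution margin per unit = €51.28 − €37.62 = €13.66. Break-even units = €201,000 ÷ €13.66 = 14,714.49; break-even revenue = 14,714.49 × €51.28 = €754,559.30.
Current sales = 19,620 × €51.28 = €1,006,113.60.
Margin of safety = (€1,006,113.60 − €754,559.30) ÷ €1,006,113.60 = 25.0%.

25.0%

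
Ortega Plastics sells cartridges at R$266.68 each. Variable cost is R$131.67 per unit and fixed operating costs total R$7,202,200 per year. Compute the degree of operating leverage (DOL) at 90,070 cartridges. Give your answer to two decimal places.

Contribution at this volume is 90,070 × R$135.01 = R$12,160,350.70.
Operating income = contribution − fixed costs = R$12,160,350.70 − R$7,202,200 = R$4,958,150.70.
Degree of operating leverage = R$12,160,350.70 / R$4,958,150.70 = 2.4526.

2.45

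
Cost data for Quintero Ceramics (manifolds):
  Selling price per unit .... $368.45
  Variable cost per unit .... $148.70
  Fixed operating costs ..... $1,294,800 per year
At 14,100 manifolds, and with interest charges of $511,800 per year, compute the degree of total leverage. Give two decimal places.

2.40

Contribution at this volume is 14,100 × $219.75 = $3,098,475.00.
EBIT = $3,098,475.00 − $1,294,800 = $1,803,675.00. Interest = $511,800.00, so EBIT − I = $1,291,875.00.
Degree of total leverage = total CM / (EBIT − interest) = $3,098,475.00 / $1,291,875.00 = 2.3984.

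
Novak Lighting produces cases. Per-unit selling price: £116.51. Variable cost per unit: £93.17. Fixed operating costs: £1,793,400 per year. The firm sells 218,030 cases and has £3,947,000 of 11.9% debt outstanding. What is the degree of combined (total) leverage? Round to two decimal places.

1.80

At 218,030 units, contribution = 218,030 × £23.34 = £5,088,820.20.
EBIT = £5,088,820.20 − £1,793,400 = £3,295,420.20. Interest = £469,693.00, so EBIT − I = £2,825,727.20.
Degree of total leverage = total CM / (EBIT − interest) = £5,088,820.20 / £2,825,727.20 = 1.8009.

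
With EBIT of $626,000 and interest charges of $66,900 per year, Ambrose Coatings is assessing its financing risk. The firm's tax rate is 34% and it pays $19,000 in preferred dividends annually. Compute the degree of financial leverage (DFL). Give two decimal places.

1.18

Interest = $66,900.00.
Preferred dividends grossed up pre-tax: $19,000 / (1 − 0.34) = $28,787.88.
DFL = EBIT ÷ [EBIT − I − D_p/(1−t)] = $626,000 ÷ [$626,000 − $66,900.00 − $28,787.88] = $626,000 ÷ $530,312.12 = 1.1804.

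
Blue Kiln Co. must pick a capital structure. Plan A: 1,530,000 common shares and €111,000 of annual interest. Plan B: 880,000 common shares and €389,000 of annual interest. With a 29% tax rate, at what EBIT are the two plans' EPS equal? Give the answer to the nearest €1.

Set EPS_A = EPS_B: (EBIT − €111,000)(1 − 0.29) ÷ 1,530,000 = (EBIT − €389,000)(1 − 0.29) ÷ 880,000.
The (1 − t) factor cancels: (EBIT − 111,000) × 880,000 = (EBIT − 389,000) × 1,530,000.
Solving, EBIT = (389,000·1,530,000 − 111,000·880,000) / (1,530,000 − 880,000) = 497,490,000,000 / 650,000 = 765,369.23.

€765,369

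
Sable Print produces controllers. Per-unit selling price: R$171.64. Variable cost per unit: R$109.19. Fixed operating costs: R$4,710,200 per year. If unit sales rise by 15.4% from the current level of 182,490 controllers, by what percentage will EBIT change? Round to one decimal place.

+26.2%

Total contribution margin = 182,490 × R$62.45 = R$11,396,500.50.
Subtracting fixed costs: EBIT = R$11,396,500.50 − R$4,710,200 = R$6,686,300.50.
Degree of operating leverage = R$11,396,500.50 / R$6,686,300.50 = 1.7045.
So EBIT moves 1.7045 × (+15.4%) = +26.2%.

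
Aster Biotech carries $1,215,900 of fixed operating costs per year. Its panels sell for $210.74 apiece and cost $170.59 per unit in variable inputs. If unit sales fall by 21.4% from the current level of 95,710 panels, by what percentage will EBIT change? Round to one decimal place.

-31.3%

Contribution at this volume is 95,710 × $40.15 = $3,842,756.50.
Operating income = contribution − fixed costs = $3,842,756.50 − $1,215,900 = $2,626,856.50.
DOL = contribution ÷ EBIT = $3,842,756.50 ÷ $2,626,856.50 = 1.4629.
So EBIT moves 1.4629 × (-21.4%) = -31.3%.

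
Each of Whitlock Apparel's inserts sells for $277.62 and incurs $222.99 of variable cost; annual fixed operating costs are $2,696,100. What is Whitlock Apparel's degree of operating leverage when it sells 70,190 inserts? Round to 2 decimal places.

3.37

Contribution at this volume is 70,190 × $54.63 = $3,834,479.70.
EBIT = $3,834,479.70 − $2,696,100 = $1,138,379.70.
So DOL = total CM / EBIT = $3,834,479.70 / $1,138,379.70 = 3.3684.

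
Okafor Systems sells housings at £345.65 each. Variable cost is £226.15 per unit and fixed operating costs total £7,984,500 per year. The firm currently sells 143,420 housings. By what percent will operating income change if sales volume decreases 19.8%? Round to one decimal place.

-37.1%

At 143,420 units, contribution = 143,420 × £119.50 = £17,138,690.00.
Operating income = contribution − fixed costs = £17,138,690.00 − £7,984,500 = £9,154,190.00.
DOL = contribution ÷ EBIT = £17,138,690.00 ÷ £9,154,190.00 = 1.8722.
%ΔEBIT = DOL × %ΔSales = 1.8722 × -19.8% = -37.1%.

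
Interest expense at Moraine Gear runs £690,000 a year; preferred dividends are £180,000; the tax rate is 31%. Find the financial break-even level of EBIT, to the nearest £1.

Preferred dividends are paid after tax, so their pre-tax equivalent is £180,000 ÷ (1 − 0.31) = £260,869.57.
EPS = 0 when EBIT covers interest plus the pre-tax preferred burden: £690,000 + £260,869.57 = £950,869.57.

£950,870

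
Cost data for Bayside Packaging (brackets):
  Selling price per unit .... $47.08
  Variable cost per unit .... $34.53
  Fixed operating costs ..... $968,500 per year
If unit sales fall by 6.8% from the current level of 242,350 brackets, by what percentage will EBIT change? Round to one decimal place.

Contribution at this volume is 242,350 × $12.55 = $3,041,492.50.
EBIT = $3,041,492.50 − $968,500 = $2,072,992.50.
Degree of operating leverage = $3,041,492.50 / $2,072,992.50 = 1.4672.
So EBIT moves 1.4672 × (-6.8%) = -10.0%.

-10.0%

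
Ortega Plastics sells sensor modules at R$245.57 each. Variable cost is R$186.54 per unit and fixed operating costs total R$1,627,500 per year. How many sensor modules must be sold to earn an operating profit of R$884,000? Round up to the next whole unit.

42,547 sensor modules

Each unit contributes R$245.57 − R$186.54 = R$59.03.
Required volume = (fixed costs + target profit) ÷ CM = (R$1,627,500 + R$884,000) ÷ R$59.03 = 42,546.16, so 42,547 sensor modules.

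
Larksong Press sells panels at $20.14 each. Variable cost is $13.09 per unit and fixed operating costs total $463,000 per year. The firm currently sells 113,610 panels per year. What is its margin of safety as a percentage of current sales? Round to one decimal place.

Contribution margin per unit = $20.14 − $13.09 = $7.05. Break-even units = $463,000 ÷ $7.05 = 65,673.76; break-even revenue = 65,673.76 × $20.14 = $1,322,669.50.
Current sales = 113,610 × $20.14 = $2,288,105.40.
Margin of safety = ($2,288,105.40 − $1,322,669.50) ÷ $2,288,105.40 = 42.2%.

42.2%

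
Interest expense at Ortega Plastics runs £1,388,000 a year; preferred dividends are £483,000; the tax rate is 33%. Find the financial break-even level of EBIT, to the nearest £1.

Preferred dividends are paid after tax, so their pre-tax equivalent is £483,000 ÷ (1 − 0.33) = £720,895.52.
Financial break-even EBIT = interest + D_p ÷ (1 − t) = £1,388,000 + £720,895.52 = £2,108,895.52.

£2,108,896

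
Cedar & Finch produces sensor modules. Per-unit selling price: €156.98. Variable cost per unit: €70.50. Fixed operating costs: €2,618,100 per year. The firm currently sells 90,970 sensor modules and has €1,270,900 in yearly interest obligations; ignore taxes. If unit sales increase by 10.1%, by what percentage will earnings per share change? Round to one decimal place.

+20.0%

Total contribution margin = 90,970 × €86.48 = €7,867,085.60.
EBIT = €7,867,085.60 − €2,618,100 = €5,248,985.60.
After interest of €1,270,900.00, pre-tax earnings = €3,978,085.60.
DCL = total CM / (EBIT − I) = €7,867,085.60 / €3,978,085.60 = 1.9776.
EPS therefore changes by 1.9776 × (+10.1%) = +20.0%.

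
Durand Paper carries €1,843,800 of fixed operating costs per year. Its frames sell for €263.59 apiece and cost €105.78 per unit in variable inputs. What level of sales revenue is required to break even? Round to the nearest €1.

Contribution margin per unit = €263.59 − €105.78 = €157.81, a CM ratio of €157.81 ÷ €263.59 = 0.5987.
Break-even sales = FC ÷ CM ratio = €1,843,800 × €263.59 / €157.81 = €3,079,699.

€3,079,699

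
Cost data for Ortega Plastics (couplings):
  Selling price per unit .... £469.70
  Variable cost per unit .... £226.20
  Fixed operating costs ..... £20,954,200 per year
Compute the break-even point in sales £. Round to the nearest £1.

£40,419,662

CM per unit = £469.70 − £226.20 = £243.50; CM ratio = £243.50 / £469.70 = 0.5184.
Break-even revenue = fixed costs × price ÷ CM = £20,954,200 × £469.70 ÷ £243.50 = £40,419,662.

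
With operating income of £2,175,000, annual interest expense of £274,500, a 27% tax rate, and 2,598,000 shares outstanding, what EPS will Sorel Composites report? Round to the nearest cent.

Interest = £274,500.00, so EBT = £2,175,000 − £274,500.00 = £1,900,500.00.
After tax at 27%: net income = £1,900,500.00 × 0.73 = £1,387,365.00.
EPS = £1,387,365.00 ÷ 2,598,000 = £0.53.

£0.53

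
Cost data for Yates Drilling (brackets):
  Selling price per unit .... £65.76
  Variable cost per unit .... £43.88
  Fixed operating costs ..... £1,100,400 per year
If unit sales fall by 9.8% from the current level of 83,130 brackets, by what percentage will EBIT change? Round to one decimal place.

At 83,130 units, contribution = 83,130 × £21.88 = £1,818,884.40.
Operating income = contribution − fixed costs = £1,818,884.40 − £1,100,400 = £718,484.40.
DOL = contribution ÷ EBIT = £1,818,884.40 ÷ £718,484.40 = 2.5316.
%ΔEBIT = DOL × %ΔSales = 2.5316 × -9.8% = -24.8%.

-24.8%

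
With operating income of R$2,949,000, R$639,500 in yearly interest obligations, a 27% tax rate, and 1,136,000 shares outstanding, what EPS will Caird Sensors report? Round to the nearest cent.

Pre-tax income = R$2,949,000 − R$639,500.00 = R$2,309,500.00.
After tax at 27%: net income = R$2,309,500.00 × 0.73 = R$1,685,935.00.
Per share: R$1,685,935.00 / 1,136,000 shares = R$1.48.

R$1.48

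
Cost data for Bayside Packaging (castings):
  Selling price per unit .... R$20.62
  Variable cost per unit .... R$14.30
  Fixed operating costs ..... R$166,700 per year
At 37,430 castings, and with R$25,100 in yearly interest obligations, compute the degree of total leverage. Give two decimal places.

Contribution at this volume is 37,430 × R$6.32 = R$236,557.60.
Subtracting fixed costs: EBIT = R$236,557.60 − R$166,700 = R$69,857.60. Interest = R$25,100.00.
DOL = R$236,557.60 ÷ R$69,857.60 = 3.3863; DFL = R$69,857.60 ÷ R$44,757.60 = 1.5608.
DCL = DOL × DFL = 3.3863 × 1.5608 = 5.2853.

5.29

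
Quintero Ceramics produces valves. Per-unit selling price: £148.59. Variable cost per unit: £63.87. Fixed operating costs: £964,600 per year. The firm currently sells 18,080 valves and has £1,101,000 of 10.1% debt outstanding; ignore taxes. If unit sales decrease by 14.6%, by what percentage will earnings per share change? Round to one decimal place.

Contribution at this volume is 18,080 × £84.72 = £1,531,737.60.
Operating income = contribution − fixed costs = £1,531,737.60 − £964,600 = £567,137.60.
Interest = £111,201.00, so EBIT − I = £455,936.60.
DCL = total CM / (EBIT − I) = £1,531,737.60 / £455,936.60 = 3.3595.
%ΔEPS = DCL × %ΔSales = 3.3595 × -14.6% = -49.0%.

-49.0%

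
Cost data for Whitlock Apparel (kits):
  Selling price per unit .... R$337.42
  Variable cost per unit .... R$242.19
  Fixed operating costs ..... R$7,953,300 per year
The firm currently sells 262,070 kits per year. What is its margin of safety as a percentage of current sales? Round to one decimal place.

Each unit contributes R$337.42 − R$242.19 = R$95.23. Break-even units = R$7,953,300 ÷ R$95.23 = 83,516.75; break-even revenue = 83,516.75 × R$337.42 = R$28,180,221.42.
Actual sales revenue = 262,070 × R$337.42 = R$88,427,659.40.
Margin of safety = (R$88,427,659.40 − R$28,180,221.42) ÷ R$88,427,659.40 = 68.1%.

68.1%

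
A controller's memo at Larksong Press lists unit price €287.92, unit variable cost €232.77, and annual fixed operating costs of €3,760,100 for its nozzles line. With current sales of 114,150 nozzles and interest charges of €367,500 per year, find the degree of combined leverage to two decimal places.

2.90

At 114,150 units, contribution = 114,150 × €55.15 = €6,295,372.50.
Subtracting fixed costs: EBIT = €6,295,372.50 − €3,760,100 = €2,535,272.50. Interest = €367,500.00, so EBIT − I = €2,167,772.50.
DCL = contribution ÷ (EBIT − I) = €6,295,372.50 ÷ €2,167,772.50 = 2.9041.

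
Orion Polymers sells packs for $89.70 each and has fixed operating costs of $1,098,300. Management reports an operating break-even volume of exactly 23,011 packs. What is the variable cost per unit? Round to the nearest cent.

At break-even, FC = Q × (P − VC), so P − VC = $1,098,300 ÷ 23,011 = $47.7293.
Variable cost per unit = $89.70 − $47.7293 = $41.97.

$41.97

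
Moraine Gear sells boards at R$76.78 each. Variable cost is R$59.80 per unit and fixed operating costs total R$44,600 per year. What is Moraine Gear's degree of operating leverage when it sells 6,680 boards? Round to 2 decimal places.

1.65

At 6,680 units, contribution = 6,680 × R$16.98 = R$113,426.40.
Subtracting fixed costs: EBIT = R$113,426.40 − R$44,600 = R$68,826.40.
So DOL = total CM / EBIT = R$113,426.40 / R$68,826.40 = 1.6480.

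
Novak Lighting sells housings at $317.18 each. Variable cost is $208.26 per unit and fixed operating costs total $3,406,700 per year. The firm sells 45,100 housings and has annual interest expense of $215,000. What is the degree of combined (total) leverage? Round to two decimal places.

3.81

Total contribution margin = 45,100 × $108.92 = $4,912,292.00.
Operating income = contribution − fixed costs = $4,912,292.00 − $3,406,700 = $1,505,592.00. Interest = $215,000.00, so EBIT − I = $1,290,592.00.
DCL = contribution ÷ (EBIT − I) = $4,912,292.00 ÷ $1,290,592.00 = 3.8062.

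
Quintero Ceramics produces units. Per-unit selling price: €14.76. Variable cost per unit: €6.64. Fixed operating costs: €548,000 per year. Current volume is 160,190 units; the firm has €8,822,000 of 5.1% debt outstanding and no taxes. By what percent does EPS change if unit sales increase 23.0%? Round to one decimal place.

+98.8%

Total contribution margin = 160,190 × €8.12 = €1,300,742.80.
Subtracting fixed costs: EBIT = €1,300,742.80 − €548,000 = €752,742.80.
After interest of €449,922.00, pre-tax earnings = €302,820.80.
Degree of combined leverage = contribution ÷ (EBIT − I) = €1,300,742.80 ÷ €302,820.80 = 4.2954.
%ΔEPS = DCL × %ΔSales = 4.2954 × +23.0% = +98.8%.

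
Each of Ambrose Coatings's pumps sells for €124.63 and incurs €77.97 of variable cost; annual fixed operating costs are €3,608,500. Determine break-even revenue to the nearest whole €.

CM per unit = €124.63 − €77.97 = €46.66; CM ratio = €46.66 / €124.63 = 0.3744.
Break-even sales = FC ÷ CM ratio = €3,608,500 × €124.63 / €46.66 = €9,638,392.

€9,638,392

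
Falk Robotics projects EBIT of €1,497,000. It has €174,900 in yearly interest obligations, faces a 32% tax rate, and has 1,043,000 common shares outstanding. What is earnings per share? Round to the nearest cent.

Pre-tax income = €1,497,000 − €174,900.00 = €1,322,100.00.
After tax at 32%: net income = €1,322,100.00 × 0.68 = €899,028.00.
EPS = €899,028.00 ÷ 1,043,000 = €0.86.

€0.86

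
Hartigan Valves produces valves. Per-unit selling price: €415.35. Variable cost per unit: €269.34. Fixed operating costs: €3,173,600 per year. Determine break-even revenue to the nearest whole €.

Contribution margin per unit = €415.35 − €269.34 = €146.01, a CM ratio of €146.01 ÷ €415.35 = 0.3515.
Break-even revenue = fixed costs × price ÷ CM = €3,173,600 × €415.35 ÷ €146.01 = €9,027,839.

€9,027,839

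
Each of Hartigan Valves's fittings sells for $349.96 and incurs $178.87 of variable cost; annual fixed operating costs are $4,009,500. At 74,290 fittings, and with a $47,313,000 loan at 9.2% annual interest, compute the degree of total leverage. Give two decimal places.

Contribution at this volume is 74,290 × $171.09 = $12,710,276.10.
Operating income = contribution − fixed costs = $12,710,276.10 − $4,009,500 = $8,700,776.10. Interest = $4,352,796.00.
DOL = $12,710,276.10 ÷ $8,700,776.10 = 1.4608; DFL = $8,700,776.10 ÷ $4,347,980.10 = 2.0011.
Combined leverage = 1.4608 × 2.0011 = 2.9232.

2.92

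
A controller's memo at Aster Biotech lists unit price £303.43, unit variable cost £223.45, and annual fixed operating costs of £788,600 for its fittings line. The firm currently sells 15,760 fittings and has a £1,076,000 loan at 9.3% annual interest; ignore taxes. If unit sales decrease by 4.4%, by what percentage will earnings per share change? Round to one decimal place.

At 15,760 units, contribution = 15,760 × £79.98 = £1,260,484.80.
Subtracting fixed costs: EBIT = £1,260,484.80 − £788,600 = £471,884.80.
After interest of £100,068.00, pre-tax earnings = £371,816.80.
DCL = total CM / (EBIT − I) = £1,260,484.80 / £371,816.80 = 3.3901.
EPS therefore changes by 3.3901 × (-4.4%) = -14.9%.

-14.9%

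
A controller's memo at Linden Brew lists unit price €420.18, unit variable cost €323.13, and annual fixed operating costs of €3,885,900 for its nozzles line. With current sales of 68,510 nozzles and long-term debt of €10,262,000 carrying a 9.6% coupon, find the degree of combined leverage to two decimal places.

Total contribution margin = 68,510 × €97.05 = €6,648,895.50.
Subtracting fixed costs: EBIT = €6,648,895.50 − €3,885,900 = €2,762,995.50. Interest = €985,152.00.
DOL = €6,648,895.50 ÷ €2,762,995.50 = 2.4064; DFL = €2,762,995.50 ÷ €1,777,843.50 = 1.5541.
DCL = DOL × DFL = 2.4064 × 1.5541 = 3.7398.

3.74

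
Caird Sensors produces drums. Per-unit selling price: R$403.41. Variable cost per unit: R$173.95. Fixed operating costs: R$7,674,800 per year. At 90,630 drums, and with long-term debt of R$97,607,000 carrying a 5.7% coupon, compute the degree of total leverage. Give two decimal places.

Total contribution margin = 90,630 × R$229.46 = R$20,795,959.80.
Operating income = contribution − fixed costs = R$20,795,959.80 − R$7,674,800 = R$13,121,159.80. Interest = R$5,563,599.00, so EBIT − I = R$7,557,560.80.
DCL = contribution ÷ (EBIT − I) = R$20,795,959.80 ÷ R$7,557,560.80 = 2.7517.

2.75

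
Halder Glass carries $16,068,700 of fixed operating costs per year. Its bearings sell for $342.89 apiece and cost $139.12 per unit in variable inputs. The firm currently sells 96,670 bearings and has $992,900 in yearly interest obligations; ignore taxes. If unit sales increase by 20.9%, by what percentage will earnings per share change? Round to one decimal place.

+156.1%

At 96,670 units, contribution = 96,670 × $203.77 = $19,698,445.90.
EBIT = $19,698,445.90 − $16,068,700 = $3,629,745.90.
Interest = $992,900.00, so EBIT − I = $2,636,845.90.
Degree of combined leverage = contribution ÷ (EBIT − I) = $19,698,445.90 ÷ $2,636,845.90 = 7.4705.
%ΔEPS = DCL × %ΔSales = 7.4705 × +20.9% = +156.1%.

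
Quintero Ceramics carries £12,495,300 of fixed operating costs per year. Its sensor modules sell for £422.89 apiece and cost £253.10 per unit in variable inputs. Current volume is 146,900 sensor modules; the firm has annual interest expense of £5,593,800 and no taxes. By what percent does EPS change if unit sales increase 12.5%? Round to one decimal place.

+45.5%

Total contribution margin = 146,900 × £169.79 = £24,942,151.00.
Operating income = contribution − fixed costs = £24,942,151.00 − £12,495,300 = £12,446,851.00.
After interest of £5,593,800.00, pre-tax earnings = £6,853,051.00.
DCL = total CM / (EBIT − I) = £24,942,151.00 / £6,853,051.00 = 3.6396.
%ΔEPS = DCL × %ΔSales = 3.6396 × +12.5% = +45.5%.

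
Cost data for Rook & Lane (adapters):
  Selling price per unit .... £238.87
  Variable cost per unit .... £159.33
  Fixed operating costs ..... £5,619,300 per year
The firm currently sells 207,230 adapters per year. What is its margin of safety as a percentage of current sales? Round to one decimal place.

Unit CM = price − variable cost = £238.87 − £159.33 = £79.54. Break-even units = £5,619,300 ÷ £79.54 = 70,647.47; break-even revenue = 70,647.47 × £238.87 = £16,875,561.87.
Actual sales revenue = 207,230 × £238.87 = £49,501,030.10.
Margin of safety = (£49,501,030.10 − £16,875,561.87) ÷ £49,501,030.10 = 65.9%.

65.9%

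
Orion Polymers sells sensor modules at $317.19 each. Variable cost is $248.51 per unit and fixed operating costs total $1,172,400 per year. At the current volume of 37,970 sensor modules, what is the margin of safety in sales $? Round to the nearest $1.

Each unit contributes $317.19 − $248.51 = $68.68. Break-even units = $1,172,400 ÷ $68.68 = 17,070.47; break-even revenue = 17,070.47 × $317.19 = $5,414,582.94.
Current sales = 37,970 × $317.19 = $12,043,704.30.
Margin of safety = $12,043,704.30 − $5,414,582.94 = $6,629,121.

$6,629,121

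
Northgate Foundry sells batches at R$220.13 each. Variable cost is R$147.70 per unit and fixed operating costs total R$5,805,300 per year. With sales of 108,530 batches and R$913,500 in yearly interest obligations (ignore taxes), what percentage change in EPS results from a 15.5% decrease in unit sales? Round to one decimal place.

Contribution at this volume is 108,530 × R$72.43 = R$7,860,827.90.
EBIT = R$7,860,827.90 − R$5,805,300 = R$2,055,527.90.
Interest = R$913,500.00, so EBIT − I = R$1,142,027.90.
DCL = total CM / (EBIT − I) = R$7,860,827.90 / R$1,142,027.90 = 6.8832.
EPS therefore changes by 6.8832 × (-15.5%) = -106.7%.

-106.7%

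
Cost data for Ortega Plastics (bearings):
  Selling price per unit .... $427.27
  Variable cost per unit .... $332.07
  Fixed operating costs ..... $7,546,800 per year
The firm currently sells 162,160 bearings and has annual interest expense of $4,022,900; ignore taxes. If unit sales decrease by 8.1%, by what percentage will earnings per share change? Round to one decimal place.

At 162,160 units, contribution = 162,160 × $95.20 = $15,437,632.00.
Operating income = contribution − fixed costs = $15,437,632.00 − $7,546,800 = $7,890,832.00.
After interest of $4,022,900.00, pre-tax earnings = $3,867,932.00.
DCL = total CM / (EBIT − I) = $15,437,632.00 / $3,867,932.00 = 3.9912.
EPS therefore changes by 3.9912 × (-8.1%) = -32.3%.

-32.3%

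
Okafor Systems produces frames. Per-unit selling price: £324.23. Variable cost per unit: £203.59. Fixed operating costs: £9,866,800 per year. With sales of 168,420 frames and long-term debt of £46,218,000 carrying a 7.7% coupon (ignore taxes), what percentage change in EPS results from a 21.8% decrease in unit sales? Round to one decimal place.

-64.3%

Contribution at this volume is 168,420 × £120.64 = £20,318,188.80.
Operating income = contribution − fixed costs = £20,318,188.80 − £9,866,800 = £10,451,388.80.
Interest = £3,558,786.00, so EBIT − I = £6,892,602.80.
DCL = total CM / (EBIT − I) = £20,318,188.80 / £6,892,602.80 = 2.9478.
%ΔEPS = DCL × %ΔSales = 2.9478 × -21.8% = -64.3%.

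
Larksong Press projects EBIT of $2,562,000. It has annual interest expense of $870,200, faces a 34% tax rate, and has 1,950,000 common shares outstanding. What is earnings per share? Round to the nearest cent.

$0.57

Pre-tax income = $2,562,000 − $870,200.00 = $1,691,800.00.
After tax at 34%: net income = $1,691,800.00 × 0.66 = $1,116,588.00.
Per share: $1,116,588.00 / 1,950,000 shares = $0.57.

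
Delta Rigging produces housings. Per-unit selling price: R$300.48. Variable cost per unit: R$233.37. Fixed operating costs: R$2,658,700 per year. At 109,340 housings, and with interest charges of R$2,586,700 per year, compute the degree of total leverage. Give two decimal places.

At 109,340 units, contribution = 109,340 × R$67.11 = R$7,337,807.40.
EBIT = R$7,337,807.40 − R$2,658,700 = R$4,679,107.40. Interest = R$2,586,700.00, so EBIT − I = R$2,092,407.40.
Degree of total leverage = total CM / (EBIT − interest) = R$7,337,807.40 / R$2,092,407.40 = 3.5069.

3.51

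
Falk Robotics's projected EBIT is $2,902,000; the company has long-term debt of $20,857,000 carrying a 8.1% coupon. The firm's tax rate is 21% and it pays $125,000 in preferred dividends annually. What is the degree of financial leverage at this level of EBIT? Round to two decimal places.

2.75

Interest = $1,689,417.00.
Pre-tax preferred-dividend burden = $125,000 ÷ (1 − 0.21) = $158,227.85.
DFL = EBIT ÷ [EBIT − I − D_p/(1−t)] = $2,902,000 ÷ [$2,902,000 − $1,689,417.00 − $158,227.85] = $2,902,000 ÷ $1,054,355.15 = 2.7524.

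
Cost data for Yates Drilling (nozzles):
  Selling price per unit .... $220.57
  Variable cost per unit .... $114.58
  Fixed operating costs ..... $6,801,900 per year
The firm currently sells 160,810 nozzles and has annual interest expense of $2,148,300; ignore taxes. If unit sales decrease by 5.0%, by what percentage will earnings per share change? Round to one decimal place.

-10.5%

Contribution at this volume is 160,810 × $105.99 = $17,044,251.90.
Operating income = contribution − fixed costs = $17,044,251.90 − $6,801,900 = $10,242,351.90.
After interest of $2,148,300.00, pre-tax earnings = $8,094,051.90.
Degree of combined leverage = contribution ÷ (EBIT − I) = $17,044,251.90 ÷ $8,094,051.90 = 2.1058.
%ΔEPS = DCL × %ΔSales = 2.1058 × -5.0% = -10.5%.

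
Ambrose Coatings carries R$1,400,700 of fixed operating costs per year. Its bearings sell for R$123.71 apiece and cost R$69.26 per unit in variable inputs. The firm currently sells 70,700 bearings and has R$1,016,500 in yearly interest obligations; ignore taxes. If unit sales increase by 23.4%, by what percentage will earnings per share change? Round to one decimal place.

Contribution at this volume is 70,700 × R$54.45 = R$3,849,615.00.
Subtracting fixed costs: EBIT = R$3,849,615.00 − R$1,400,700 = R$2,448,915.00.
Interest = R$1,016,500.00, so EBIT − I = R$1,432,415.00.
Degree of combined leverage = contribution ÷ (EBIT − I) = R$3,849,615.00 ÷ R$1,432,415.00 = 2.6875.
EPS therefore changes by 2.6875 × (+23.4%) = +62.9%.

+62.9%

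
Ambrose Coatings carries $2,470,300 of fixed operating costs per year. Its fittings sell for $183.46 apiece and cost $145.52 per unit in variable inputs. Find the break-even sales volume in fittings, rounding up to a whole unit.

65,111 fittings

Unit CM = price − variable cost = $183.46 − $145.52 = $37.94.
Break-even volume = fixed costs ÷ CM per unit = $2,470,300 ÷ $37.94 = 65,110.70, so 65,111 fittings.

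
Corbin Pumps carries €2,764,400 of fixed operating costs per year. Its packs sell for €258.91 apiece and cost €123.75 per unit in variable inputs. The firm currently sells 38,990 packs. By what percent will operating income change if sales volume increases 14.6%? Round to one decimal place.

Total contribution margin = 38,990 × €135.16 = €5,269,888.40.
Subtracting fixed costs: EBIT = €5,269,888.40 − €2,764,400 = €2,505,488.40.
DOL = contribution ÷ EBIT = €5,269,888.40 ÷ €2,505,488.40 = 2.1033.
So EBIT moves 2.1033 × (+14.6%) = +30.7%.

+30.7%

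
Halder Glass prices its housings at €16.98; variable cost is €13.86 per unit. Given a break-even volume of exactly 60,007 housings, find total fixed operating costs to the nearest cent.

€187,221.84

Unit CM = price − variable cost = €16.98 − €13.86 = €3.12.
Since BE = FC / CM, FC = 60,007 × €3.12 = €187,221.84.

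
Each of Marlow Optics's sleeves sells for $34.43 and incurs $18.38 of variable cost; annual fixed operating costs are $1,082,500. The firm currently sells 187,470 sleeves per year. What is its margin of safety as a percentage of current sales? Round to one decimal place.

64.0%

Each unit contributes $34.43 − $18.38 = $16.05. Break-even units = $1,082,500 ÷ $16.05 = 67,445.48; break-even revenue = 67,445.48 × $34.43 = $2,322,147.98.
Actual sales revenue = 187,470 × $34.43 = $6,454,592.10.
Margin of safety = ($6,454,592.10 − $2,322,147.98) ÷ $6,454,592.10 = 64.0%.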